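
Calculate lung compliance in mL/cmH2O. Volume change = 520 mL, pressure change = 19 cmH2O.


C = dV / dP
C = 520 / 19
C = 27.37 mL/cmH2O


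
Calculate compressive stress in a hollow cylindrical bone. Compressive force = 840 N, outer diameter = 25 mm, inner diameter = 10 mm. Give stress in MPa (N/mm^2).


A = pi*(r_o^2 - r_i^2)
r_o = 12.5 mm, r_i = 5 mm
A = 412.334 mm^2
sigma = F/A = 840 / 412.334
sigma = 2.037 MPa


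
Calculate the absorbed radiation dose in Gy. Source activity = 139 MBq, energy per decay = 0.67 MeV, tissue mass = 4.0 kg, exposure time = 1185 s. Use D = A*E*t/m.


A = 139 MBq = 1.3900e+08 Bq
E = 0.67 MeV = 1.07334e-13 J
D = A*E*t/m = 1.3900e+08*1.07334e-13*1185/4.0
D = 0.00442 Gy


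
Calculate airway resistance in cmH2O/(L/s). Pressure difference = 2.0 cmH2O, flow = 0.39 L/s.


R = dP / flow
R = 2.0 / 0.39
R = 5.128 cmH2O/(L/s)


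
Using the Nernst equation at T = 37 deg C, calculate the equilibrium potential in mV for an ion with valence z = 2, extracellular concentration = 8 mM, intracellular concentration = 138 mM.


E = (RT/(zF)) * ln(C_out/C_in)
T = 37 + 273.15 = 310.15 K
E = (8.314 * 310.15 / (2 * 96485)) * ln(8/138)
E = -38.05 mV


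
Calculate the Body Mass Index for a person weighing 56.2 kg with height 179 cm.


BMI = weight / height^2
height = 179 cm = 1.79 m
BMI = 56.2 / 1.79^2
BMI = 17.54 kg/m^2


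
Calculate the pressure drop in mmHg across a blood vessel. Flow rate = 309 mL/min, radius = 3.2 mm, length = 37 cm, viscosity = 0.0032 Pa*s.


dP = 8*mu*L*Q / (pi*r^4)
Q = 309 mL/min = 5.15e-06 m^3/s
dP = 148.081 Pa = 148.081 / 133.322 mmHg = 1.111 mmHg


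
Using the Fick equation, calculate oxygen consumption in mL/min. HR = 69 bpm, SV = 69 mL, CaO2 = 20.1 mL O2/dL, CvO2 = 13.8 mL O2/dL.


CO = HR*SV = 69*69/1000 = 4.761 L/min
a-v O2 diff = 20.1 - 13.8 = 6.3 mL/dL
VO2 = CO * (CaO2-CvO2) * 10 dL/L
VO2 = 4.761 * 6.3 * 10
VO2 = 299.9 mL/min


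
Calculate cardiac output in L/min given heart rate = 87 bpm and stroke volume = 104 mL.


CO = HR * SV
CO = 87 * 104 / 1000
CO = 9.048 L/min


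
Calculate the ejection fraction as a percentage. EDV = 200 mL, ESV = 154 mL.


SV = EDV - ESV = 200 - 154 = 46 mL
EF = SV/EDV * 100 = 46/200 * 100
EF = 23%


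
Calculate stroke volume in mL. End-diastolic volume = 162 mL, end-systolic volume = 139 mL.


SV = EDV - ESV
SV = 162 - 139
SV = 23 mL


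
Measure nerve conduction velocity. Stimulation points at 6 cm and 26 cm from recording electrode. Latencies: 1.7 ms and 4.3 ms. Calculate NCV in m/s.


Distance = (26 - 6) / 100 = 0.2 m
dt = (4.3 - 1.7) / 1000 = 0.0026 s
NCV = dist / dt = 76.92 m/s


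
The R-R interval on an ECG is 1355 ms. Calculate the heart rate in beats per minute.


HR = 60 / RR_interval(s)
RR = 1355 ms = 1.355 s
HR = 60 / 1.355 = 44.28 bpm


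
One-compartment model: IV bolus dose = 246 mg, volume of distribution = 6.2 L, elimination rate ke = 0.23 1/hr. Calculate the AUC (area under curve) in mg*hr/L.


C0 = Dose/Vd = 246/6.2 = 39.6774 mg/L
AUC = C0/ke = 39.6774/0.23
AUC = 172.5 mg*hr/L


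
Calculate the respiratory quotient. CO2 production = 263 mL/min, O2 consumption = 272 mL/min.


RQ = VCO2 / VO2
RQ = 263 / 272
RQ = 0.9669


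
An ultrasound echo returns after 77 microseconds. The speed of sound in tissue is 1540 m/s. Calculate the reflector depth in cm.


depth = c * t / 2
t = 77 us = 7.7000e-05 s
depth = 1540 * 7.7000e-05 / 2
depth = 0.05929 m = 5.929 cm


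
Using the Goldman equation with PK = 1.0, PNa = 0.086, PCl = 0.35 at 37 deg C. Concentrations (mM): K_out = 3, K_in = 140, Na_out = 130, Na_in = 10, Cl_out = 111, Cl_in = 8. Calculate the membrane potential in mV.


Vm = (RT/F)*ln((PK*Ko + PNa*Nao + PCl*Cli)/(PK*Ki + PNa*Nai + PCl*Clo))
Numer = 16.98, Denom = 179.71
Vm = -63.05 mV


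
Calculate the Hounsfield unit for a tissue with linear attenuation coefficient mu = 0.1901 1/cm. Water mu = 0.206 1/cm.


HU = ((mu_tissue - mu_water) / mu_water) * 1000
HU = ((0.1901 - 0.206) / 0.206) * 1000
HU = -77.18


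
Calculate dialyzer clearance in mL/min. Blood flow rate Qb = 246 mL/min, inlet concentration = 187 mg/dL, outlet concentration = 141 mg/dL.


K = Qb * (Cb_in - Cb_out) / Cb_in
K = 246 * (187 - 141) / 187
K = 60.51 mL/min


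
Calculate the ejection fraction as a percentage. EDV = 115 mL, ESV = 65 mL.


SV = EDV - ESV = 115 - 65 = 50 mL
EF = SV/EDV * 100 = 50/115 * 100
EF = 43.48%


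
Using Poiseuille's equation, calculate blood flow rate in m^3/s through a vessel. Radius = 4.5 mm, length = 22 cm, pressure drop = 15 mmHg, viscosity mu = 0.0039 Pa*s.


Q = pi*r^4*dP / (8*mu*L)
r = 0.0045 m, L = 0.22 m
dP = 15 mmHg = 1999.83 Pa
Q = 3.7533e-04 m^3/s


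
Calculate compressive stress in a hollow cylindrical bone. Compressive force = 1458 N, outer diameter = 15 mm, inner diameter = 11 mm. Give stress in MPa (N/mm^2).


A = pi*(r_o^2 - r_i^2)
r_o = 7.5 mm, r_i = 5.5 mm
A = 81.6814 mm^2
sigma = F/A = 1458 / 81.6814
sigma = 17.85 MPa


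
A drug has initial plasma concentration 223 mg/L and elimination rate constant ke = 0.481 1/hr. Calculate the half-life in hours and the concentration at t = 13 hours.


t_half = ln(2) / ke = 0.693147 / 0.481 = 1.441 hr
C(t) = C0 * exp(-ke*t) = 223 * exp(-0.481*13)
C(13) = 0.4292 mg/L


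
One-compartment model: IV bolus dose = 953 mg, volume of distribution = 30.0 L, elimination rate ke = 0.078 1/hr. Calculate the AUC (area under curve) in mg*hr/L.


C0 = Dose/Vd = 953/30.0 = 31.7667 mg/L
AUC = C0/ke = 31.7667/0.078
AUC = 407.3 mg*hr/L


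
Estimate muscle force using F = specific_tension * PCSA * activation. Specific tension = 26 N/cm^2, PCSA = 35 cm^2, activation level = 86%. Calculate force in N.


F = sigma * PCSA * activation
F = 26 * 35 * 0.86
F = 782.6 N


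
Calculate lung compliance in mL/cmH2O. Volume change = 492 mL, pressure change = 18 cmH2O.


C = dV / dP
C = 492 / 18
C = 27.33 mL/cmH2O


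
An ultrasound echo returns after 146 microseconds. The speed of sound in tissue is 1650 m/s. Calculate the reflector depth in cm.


depth = c * t / 2
t = 146 us = 1.4600e-04 s
depth = 1650 * 1.4600e-04 / 2
depth = 0.12045 m = 12.045 cm


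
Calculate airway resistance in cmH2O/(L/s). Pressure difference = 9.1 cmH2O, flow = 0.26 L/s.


R = dP / flow
R = 9.1 / 0.26
R = 35 cmH2O/(L/s)


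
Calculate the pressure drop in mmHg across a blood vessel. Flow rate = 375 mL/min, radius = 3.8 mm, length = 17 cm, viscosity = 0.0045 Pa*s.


dP = 8*mu*L*Q / (pi*r^4)
Q = 375 mL/min = 6.25e-06 m^3/s
dP = 58.3912 Pa = 58.3912 / 133.322 mmHg = 0.438 mmHg


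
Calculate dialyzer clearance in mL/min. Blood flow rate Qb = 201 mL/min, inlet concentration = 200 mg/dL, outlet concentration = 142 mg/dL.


K = Qb * (Cb_in - Cb_out) / Cb_in
K = 201 * (200 - 142) / 200
K = 58.29 mL/min


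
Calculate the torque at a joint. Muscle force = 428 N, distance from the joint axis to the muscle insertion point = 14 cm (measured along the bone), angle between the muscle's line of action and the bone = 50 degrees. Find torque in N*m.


Torque = F * d * sin(theta)   (moment arm = d*sin(theta))
d = 14 cm = 0.14 m
Torque = 428 * 0.14 * sin(50)
Torque = 45.9 N*m


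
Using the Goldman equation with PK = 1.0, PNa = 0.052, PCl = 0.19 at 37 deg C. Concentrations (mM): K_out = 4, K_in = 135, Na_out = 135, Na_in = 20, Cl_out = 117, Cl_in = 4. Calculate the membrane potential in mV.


Vm = (RT/F)*ln((PK*Ko + PNa*Nao + PCl*Cli)/(PK*Ki + PNa*Nai + PCl*Clo))
Numer = 11.78, Denom = 158.27
Vm = -69.43 mV


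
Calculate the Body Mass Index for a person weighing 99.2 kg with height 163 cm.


BMI = weight / height^2
height = 163 cm = 1.63 m
BMI = 99.2 / 1.63^2
BMI = 37.34 kg/m^2


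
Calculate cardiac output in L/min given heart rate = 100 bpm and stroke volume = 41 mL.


CO = HR * SV
CO = 100 * 41 / 1000
CO = 4.1 L/min


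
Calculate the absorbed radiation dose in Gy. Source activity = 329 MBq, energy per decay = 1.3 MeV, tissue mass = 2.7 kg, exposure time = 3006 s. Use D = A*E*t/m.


A = 329 MBq = 3.2900e+08 Bq
E = 1.3 MeV = 2.0826e-13 J
D = A*E*t/m = 3.2900e+08*2.0826e-13*3006/2.7
D = 0.07628 Gy


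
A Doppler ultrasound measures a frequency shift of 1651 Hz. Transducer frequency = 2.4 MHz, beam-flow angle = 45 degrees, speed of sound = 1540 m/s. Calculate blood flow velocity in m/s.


v = fd * c / (2 * f0 * cos(theta))
v = 1651 * 1540 / (2 * 2.4000e+06 * cos(45))
v = 0.7491 m/s


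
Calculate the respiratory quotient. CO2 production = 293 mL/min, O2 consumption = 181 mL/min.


RQ = VCO2 / VO2
RQ = 293 / 181
RQ = 1.619


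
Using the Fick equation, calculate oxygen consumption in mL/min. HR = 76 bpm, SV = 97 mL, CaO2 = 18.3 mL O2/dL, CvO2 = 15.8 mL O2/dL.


CO = HR*SV = 76*97/1000 = 7.372 L/min
a-v O2 diff = 18.3 - 15.8 = 2.5 mL/dL
VO2 = CO * (CaO2-CvO2) * 10 dL/L
VO2 = 7.372 * 2.5 * 10
VO2 = 184.3 mL/min


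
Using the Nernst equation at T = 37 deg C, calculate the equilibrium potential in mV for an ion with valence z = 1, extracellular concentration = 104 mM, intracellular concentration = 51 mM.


E = (RT/(zF)) * ln(C_out/C_in)
T = 37 + 273.15 = 310.15 K
E = (8.314 * 310.15 / (1 * 96485)) * ln(104/51)
E = 19.04 mV


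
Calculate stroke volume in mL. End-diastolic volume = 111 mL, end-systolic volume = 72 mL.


SV = EDV - ESV
SV = 111 - 72
SV = 39 mL


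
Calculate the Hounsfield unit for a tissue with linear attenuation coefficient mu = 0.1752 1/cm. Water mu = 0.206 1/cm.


HU = ((mu_tissue - mu_water) / mu_water) * 1000
HU = ((0.1752 - 0.206) / 0.206) * 1000
HU = -149.5


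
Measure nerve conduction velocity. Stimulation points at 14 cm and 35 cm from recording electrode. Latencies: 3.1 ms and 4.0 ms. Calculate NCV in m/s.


Distance = (35 - 14) / 100 = 0.21 m
dt = (4.0 - 3.1) / 1000 = 9.0000e-04 s
NCV = dist / dt = 233.3 m/s


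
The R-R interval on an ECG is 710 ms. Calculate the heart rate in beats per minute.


HR = 60 / RR_interval(s)
RR = 710 ms = 0.71 s
HR = 60 / 0.71 = 84.51 bpm


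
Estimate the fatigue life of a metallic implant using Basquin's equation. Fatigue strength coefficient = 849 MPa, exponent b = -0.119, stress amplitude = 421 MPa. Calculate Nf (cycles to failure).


sigma_a = sigma_f' * (2Nf)^b
2Nf = (sigma_a/sigma_f')^(1/b)
2Nf = (421/849)^(1/-0.119)
2Nf = 362.97686
Nf = 181.5


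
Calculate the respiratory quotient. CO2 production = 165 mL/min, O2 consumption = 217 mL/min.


RQ = VCO2 / VO2
RQ = 165 / 217
RQ = 0.7604


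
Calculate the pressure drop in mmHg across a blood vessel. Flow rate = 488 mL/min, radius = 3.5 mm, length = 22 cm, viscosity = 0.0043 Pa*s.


dP = 8*mu*L*Q / (pi*r^4)
Q = 488 mL/min = 8.13333e-06 m^3/s
dP = 130.565 Pa = 130.565 / 133.322 mmHg = 0.9793 mmHg


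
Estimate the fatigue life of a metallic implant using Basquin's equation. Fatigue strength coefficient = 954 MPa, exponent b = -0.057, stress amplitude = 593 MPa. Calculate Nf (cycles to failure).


sigma_a = sigma_f' * (2Nf)^b
2Nf = (sigma_a/sigma_f')^(1/b)
2Nf = (593/954)^(1/-0.057)
2Nf = 4194.6542
Nf = 2097


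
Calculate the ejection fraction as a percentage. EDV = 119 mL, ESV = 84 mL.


SV = EDV - ESV = 119 - 84 = 35 mL
EF = SV/EDV * 100 = 35/119 * 100
EF = 29.41%


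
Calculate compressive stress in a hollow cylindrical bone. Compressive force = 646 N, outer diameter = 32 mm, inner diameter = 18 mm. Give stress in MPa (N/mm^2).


A = pi*(r_o^2 - r_i^2)
r_o = 16 mm, r_i = 9 mm
A = 549.779 mm^2
sigma = F/A = 646 / 549.779
sigma = 1.175 MPa


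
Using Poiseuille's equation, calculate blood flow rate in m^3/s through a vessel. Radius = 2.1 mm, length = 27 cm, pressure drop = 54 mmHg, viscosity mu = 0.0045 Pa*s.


Q = pi*r^4*dP / (8*mu*L)
r = 0.0021 m, L = 0.27 m
dP = 54 mmHg = 7199.388 Pa
Q = 4.5254e-05 m^3/s


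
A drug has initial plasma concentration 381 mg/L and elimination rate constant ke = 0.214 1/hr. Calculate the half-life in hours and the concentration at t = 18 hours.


t_half = ln(2) / ke = 0.693147 / 0.214 = 3.239 hr
C(t) = C0 * exp(-ke*t) = 381 * exp(-0.214*18)
C(18) = 8.091 mg/L


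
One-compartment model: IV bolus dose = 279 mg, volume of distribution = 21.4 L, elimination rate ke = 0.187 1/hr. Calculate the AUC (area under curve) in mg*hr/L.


C0 = Dose/Vd = 279/21.4 = 13.0374 mg/L
AUC = C0/ke = 13.0374/0.187
AUC = 69.72 mg*hr/L


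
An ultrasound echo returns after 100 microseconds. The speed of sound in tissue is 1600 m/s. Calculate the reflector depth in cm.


depth = c * t / 2
t = 100 us = 1.0000e-04 s
depth = 1600 * 1.0000e-04 / 2
depth = 0.08 m = 8 cm


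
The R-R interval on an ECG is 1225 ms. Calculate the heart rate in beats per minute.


HR = 60 / RR_interval(s)
RR = 1225 ms = 1.225 s
HR = 60 / 1.225 = 48.98 bpm


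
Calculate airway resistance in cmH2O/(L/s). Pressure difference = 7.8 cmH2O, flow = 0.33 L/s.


R = dP / flow
R = 7.8 / 0.33
R = 23.64 cmH2O/(L/s)


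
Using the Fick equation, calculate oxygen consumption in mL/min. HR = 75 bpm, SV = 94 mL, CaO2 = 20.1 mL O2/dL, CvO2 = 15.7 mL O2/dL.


CO = HR*SV = 75*94/1000 = 7.05 L/min
a-v O2 diff = 20.1 - 15.7 = 4.4 mL/dL
VO2 = CO * (CaO2-CvO2) * 10 dL/L
VO2 = 7.05 * 4.4 * 10
VO2 = 310.2 mL/min


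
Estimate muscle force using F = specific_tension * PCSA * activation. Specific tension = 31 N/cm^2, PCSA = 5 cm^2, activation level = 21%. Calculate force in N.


F = sigma * PCSA * activation
F = 31 * 5 * 0.21
F = 32.55 N


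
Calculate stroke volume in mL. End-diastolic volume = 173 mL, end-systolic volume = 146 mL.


SV = EDV - ESV
SV = 173 - 146
SV = 27 mL


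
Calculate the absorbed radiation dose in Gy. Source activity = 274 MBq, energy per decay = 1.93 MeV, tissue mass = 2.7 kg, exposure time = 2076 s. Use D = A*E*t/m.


A = 274 MBq = 2.7400e+08 Bq
E = 1.93 MeV = 3.09186e-13 J
D = A*E*t/m = 2.7400e+08*3.09186e-13*2076/2.7
D = 0.06514 Gy


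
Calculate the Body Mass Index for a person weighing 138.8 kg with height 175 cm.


BMI = weight / height^2
height = 175 cm = 1.75 m
BMI = 138.8 / 1.75^2
BMI = 45.32 kg/m^2


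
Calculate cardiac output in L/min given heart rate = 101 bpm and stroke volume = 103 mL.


CO = HR * SV
CO = 101 * 103 / 1000
CO = 10.4 L/min


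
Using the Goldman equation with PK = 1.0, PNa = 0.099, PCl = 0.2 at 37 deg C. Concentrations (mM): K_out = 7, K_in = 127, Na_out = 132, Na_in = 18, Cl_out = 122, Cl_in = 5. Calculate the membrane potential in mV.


Vm = (RT/F)*ln((PK*Ko + PNa*Nao + PCl*Cli)/(PK*Ki + PNa*Nai + PCl*Clo))
Numer = 21.068, Denom = 153.182
Vm = -53.02 mV


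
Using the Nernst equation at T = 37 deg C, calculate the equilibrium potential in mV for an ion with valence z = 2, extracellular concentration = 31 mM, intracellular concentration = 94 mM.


E = (RT/(zF)) * ln(C_out/C_in)
T = 37 + 273.15 = 310.15 K
E = (8.314 * 310.15 / (2 * 96485)) * ln(31/94)
E = -14.82 mV


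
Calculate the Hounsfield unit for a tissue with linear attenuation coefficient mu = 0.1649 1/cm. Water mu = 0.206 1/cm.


HU = ((mu_tissue - mu_water) / mu_water) * 1000
HU = ((0.1649 - 0.206) / 0.206) * 1000
HU = -199.5


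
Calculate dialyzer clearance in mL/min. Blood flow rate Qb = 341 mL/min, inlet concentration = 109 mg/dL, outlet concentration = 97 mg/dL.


K = Qb * (Cb_in - Cb_out) / Cb_in
K = 341 * (109 - 97) / 109
K = 37.54 mL/min


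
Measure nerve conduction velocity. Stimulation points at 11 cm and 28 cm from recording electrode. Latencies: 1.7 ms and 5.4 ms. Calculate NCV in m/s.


Distance = (28 - 11) / 100 = 0.17 m
dt = (5.4 - 1.7) / 1000 = 0.0037 s
NCV = dist / dt = 45.95 m/s


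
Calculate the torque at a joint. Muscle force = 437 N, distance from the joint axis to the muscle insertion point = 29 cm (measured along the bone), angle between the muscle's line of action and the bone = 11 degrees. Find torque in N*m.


Torque = F * d * sin(theta)   (moment arm = d*sin(theta))
d = 29 cm = 0.29 m
Torque = 437 * 0.29 * sin(11)
Torque = 24.18 N*m


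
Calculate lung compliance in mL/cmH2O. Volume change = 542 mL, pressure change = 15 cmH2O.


C = dV / dP
C = 542 / 15
C = 36.13 mL/cmH2O


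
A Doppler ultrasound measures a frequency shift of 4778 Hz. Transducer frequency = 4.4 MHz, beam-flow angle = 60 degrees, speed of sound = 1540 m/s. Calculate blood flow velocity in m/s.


v = fd * c / (2 * f0 * cos(theta))
v = 4778 * 1540 / (2 * 4.4000e+06 * cos(60))
v = 1.672 m/s


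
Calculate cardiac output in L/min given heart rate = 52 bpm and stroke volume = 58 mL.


CO = HR * SV
CO = 52 * 58 / 1000
CO = 3.016 L/min


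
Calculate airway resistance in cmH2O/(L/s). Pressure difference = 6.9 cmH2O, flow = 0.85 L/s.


R = dP / flow
R = 6.9 / 0.85
R = 8.118 cmH2O/(L/s)


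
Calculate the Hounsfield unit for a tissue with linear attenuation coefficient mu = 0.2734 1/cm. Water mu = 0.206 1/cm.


HU = ((mu_tissue - mu_water) / mu_water) * 1000
HU = ((0.2734 - 0.206) / 0.206) * 1000
HU = 327.2


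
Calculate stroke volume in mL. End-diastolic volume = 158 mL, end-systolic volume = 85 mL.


SV = EDV - ESV
SV = 158 - 85
SV = 73 mL


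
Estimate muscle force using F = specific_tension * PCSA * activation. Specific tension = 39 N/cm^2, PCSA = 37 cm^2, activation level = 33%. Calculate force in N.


F = sigma * PCSA * activation
F = 39 * 37 * 0.33
F = 476.2 N


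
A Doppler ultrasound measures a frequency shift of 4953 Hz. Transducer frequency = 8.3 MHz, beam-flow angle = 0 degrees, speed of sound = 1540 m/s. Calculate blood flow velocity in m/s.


v = fd * c / (2 * f0 * cos(theta))
v = 4953 * 1540 / (2 * 8.3000e+06 * cos(0))
v = 0.4595 m/s


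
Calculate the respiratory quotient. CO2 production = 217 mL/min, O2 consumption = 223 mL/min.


RQ = VCO2 / VO2
RQ = 217 / 223
RQ = 0.9731


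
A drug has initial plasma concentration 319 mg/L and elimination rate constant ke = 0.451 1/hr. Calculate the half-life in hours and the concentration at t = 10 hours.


t_half = ln(2) / ke = 0.693147 / 0.451 = 1.537 hr
C(t) = C0 * exp(-ke*t) = 319 * exp(-0.451*10)
C(10) = 3.509 mg/L


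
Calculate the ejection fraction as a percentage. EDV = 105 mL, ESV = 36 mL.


SV = EDV - ESV = 105 - 36 = 69 mL
EF = SV/EDV * 100 = 69/105 * 100
EF = 65.71%


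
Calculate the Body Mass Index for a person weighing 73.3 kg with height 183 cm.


BMI = weight / height^2
height = 183 cm = 1.83 m
BMI = 73.3 / 1.83^2
BMI = 21.89 kg/m^2


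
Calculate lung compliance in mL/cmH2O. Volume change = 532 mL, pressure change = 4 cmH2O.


C = dV / dP
C = 532 / 4
C = 133 mL/cmH2O


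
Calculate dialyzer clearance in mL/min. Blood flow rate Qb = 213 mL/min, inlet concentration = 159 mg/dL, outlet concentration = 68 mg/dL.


K = Qb * (Cb_in - Cb_out) / Cb_in
K = 213 * (159 - 68) / 159
K = 121.9 mL/min


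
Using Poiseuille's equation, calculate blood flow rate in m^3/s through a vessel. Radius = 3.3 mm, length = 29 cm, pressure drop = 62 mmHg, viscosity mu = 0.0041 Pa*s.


Q = pi*r^4*dP / (8*mu*L)
r = 0.0033 m, L = 0.29 m
dP = 62 mmHg = 8265.964 Pa
Q = 3.2376e-04 m^3/s


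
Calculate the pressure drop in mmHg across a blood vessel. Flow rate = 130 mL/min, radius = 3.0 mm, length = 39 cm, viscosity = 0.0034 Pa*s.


dP = 8*mu*L*Q / (pi*r^4)
Q = 130 mL/min = 2.16667e-06 m^3/s
dP = 90.3216 Pa = 90.3216 / 133.322 mmHg = 0.6775 mmHg


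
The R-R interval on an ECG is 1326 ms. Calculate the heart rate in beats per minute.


HR = 60 / RR_interval(s)
RR = 1326 ms = 1.326 s
HR = 60 / 1.326 = 45.25 bpm


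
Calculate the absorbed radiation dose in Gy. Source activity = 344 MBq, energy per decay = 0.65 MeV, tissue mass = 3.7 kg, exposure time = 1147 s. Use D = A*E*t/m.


A = 344 MBq = 3.4400e+08 Bq
E = 0.65 MeV = 1.0413e-13 J
D = A*E*t/m = 3.4400e+08*1.0413e-13*1147/3.7
D = 0.0111 Gy


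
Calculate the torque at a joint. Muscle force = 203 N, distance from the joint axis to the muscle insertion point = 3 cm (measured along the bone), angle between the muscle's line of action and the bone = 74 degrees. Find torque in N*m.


Torque = F * d * sin(theta)   (moment arm = d*sin(theta))
d = 3 cm = 0.03 m
Torque = 203 * 0.03 * sin(74)
Torque = 5.854 N*m


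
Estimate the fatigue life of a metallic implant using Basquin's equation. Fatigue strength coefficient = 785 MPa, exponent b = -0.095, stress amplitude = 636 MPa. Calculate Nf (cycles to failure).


sigma_a = sigma_f' * (2Nf)^b
2Nf = (sigma_a/sigma_f')^(1/b)
2Nf = (636/785)^(1/-0.095)
2Nf = 9.167212
Nf = 4.584


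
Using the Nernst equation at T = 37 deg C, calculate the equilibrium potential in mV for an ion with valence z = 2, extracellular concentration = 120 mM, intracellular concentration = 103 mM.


E = (RT/(zF)) * ln(C_out/C_in)
T = 37 + 273.15 = 310.15 K
E = (8.314 * 310.15 / (2 * 96485)) * ln(120/103)
E = 2.041 mV


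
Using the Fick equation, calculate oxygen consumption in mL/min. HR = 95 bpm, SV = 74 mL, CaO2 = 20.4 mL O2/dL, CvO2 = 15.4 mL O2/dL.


CO = HR*SV = 95*74/1000 = 7.03 L/min
a-v O2 diff = 20.4 - 15.4 = 5 mL/dL
VO2 = CO * (CaO2-CvO2) * 10 dL/L
VO2 = 7.03 * 5 * 10
VO2 = 351.5 mL/min


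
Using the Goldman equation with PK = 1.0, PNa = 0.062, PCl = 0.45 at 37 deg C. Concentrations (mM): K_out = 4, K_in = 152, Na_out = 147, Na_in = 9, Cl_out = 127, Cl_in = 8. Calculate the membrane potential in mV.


Vm = (RT/F)*ln((PK*Ko + PNa*Nao + PCl*Cli)/(PK*Ki + PNa*Nai + PCl*Clo))
Numer = 16.714, Denom = 209.708
Vm = -67.6 mV


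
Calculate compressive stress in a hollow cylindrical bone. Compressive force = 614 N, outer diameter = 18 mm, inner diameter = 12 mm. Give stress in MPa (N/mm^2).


A = pi*(r_o^2 - r_i^2)
r_o = 9 mm, r_i = 6 mm
A = 141.372 mm^2
sigma = F/A = 614 / 141.372
sigma = 4.343 MPa


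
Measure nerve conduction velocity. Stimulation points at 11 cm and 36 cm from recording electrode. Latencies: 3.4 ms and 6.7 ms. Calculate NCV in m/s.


Distance = (36 - 11) / 100 = 0.25 m
dt = (6.7 - 3.4) / 1000 = 0.0033 s
NCV = dist / dt = 75.76 m/s


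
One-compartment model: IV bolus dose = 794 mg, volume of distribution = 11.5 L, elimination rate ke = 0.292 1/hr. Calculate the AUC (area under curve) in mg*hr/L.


C0 = Dose/Vd = 794/11.5 = 69.0435 mg/L
AUC = C0/ke = 69.0435/0.292
AUC = 236.5 mg*hr/L


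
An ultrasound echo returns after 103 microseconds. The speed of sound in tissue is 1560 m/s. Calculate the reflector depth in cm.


depth = c * t / 2
t = 103 us = 1.0300e-04 s
depth = 1560 * 1.0300e-04 / 2
depth = 0.08034 m = 8.034 cm


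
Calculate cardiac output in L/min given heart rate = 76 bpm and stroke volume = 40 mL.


CO = HR * SV
CO = 76 * 40 / 1000
CO = 3.04 L/min


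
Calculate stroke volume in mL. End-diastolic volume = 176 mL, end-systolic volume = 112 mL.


SV = EDV - ESV
SV = 176 - 112
SV = 64 mL


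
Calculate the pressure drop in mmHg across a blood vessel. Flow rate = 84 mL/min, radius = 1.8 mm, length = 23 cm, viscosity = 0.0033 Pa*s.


dP = 8*mu*L*Q / (pi*r^4)
Q = 84 mL/min = 1.4e-06 m^3/s
dP = 257.763 Pa = 257.763 / 133.322 mmHg = 1.933 mmHg


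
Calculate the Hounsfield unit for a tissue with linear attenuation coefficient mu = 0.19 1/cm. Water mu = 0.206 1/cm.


HU = ((mu_tissue - mu_water) / mu_water) * 1000
HU = ((0.19 - 0.206) / 0.206) * 1000
HU = -77.67


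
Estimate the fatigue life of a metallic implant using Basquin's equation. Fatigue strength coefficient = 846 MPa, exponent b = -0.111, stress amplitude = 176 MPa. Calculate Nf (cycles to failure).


sigma_a = sigma_f' * (2Nf)^b
2Nf = (sigma_a/sigma_f')^(1/b)
2Nf = (176/846)^(1/-0.111)
2Nf = 1389511.4
Nf = 6.948e+05


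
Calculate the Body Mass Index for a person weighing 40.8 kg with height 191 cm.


BMI = weight / height^2
height = 191 cm = 1.91 m
BMI = 40.8 / 1.91^2
BMI = 11.18 kg/m^2


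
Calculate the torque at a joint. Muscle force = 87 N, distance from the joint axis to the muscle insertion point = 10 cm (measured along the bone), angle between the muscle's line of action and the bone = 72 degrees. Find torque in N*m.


Torque = F * d * sin(theta)   (moment arm = d*sin(theta))
d = 10 cm = 0.1 m
Torque = 87 * 0.1 * sin(72)
Torque = 8.274 N*m


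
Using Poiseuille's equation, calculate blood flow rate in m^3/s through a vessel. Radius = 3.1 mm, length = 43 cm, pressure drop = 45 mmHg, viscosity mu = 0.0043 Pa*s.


Q = pi*r^4*dP / (8*mu*L)
r = 0.0031 m, L = 0.43 m
dP = 45 mmHg = 5999.49 Pa
Q = 1.1767e-04 m^3/s


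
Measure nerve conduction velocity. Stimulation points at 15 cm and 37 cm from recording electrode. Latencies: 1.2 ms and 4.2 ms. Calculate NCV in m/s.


Distance = (37 - 15) / 100 = 0.22 m
dt = (4.2 - 1.2) / 1000 = 0.003 s
NCV = dist / dt = 73.33 m/s


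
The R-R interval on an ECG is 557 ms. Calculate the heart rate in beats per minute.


HR = 60 / RR_interval(s)
RR = 557 ms = 0.557 s
HR = 60 / 0.557 = 107.7 bpm


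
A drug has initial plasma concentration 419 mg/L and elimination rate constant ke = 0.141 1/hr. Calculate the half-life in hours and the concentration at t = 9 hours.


t_half = ln(2) / ke = 0.693147 / 0.141 = 4.916 hr
C(t) = C0 * exp(-ke*t) = 419 * exp(-0.141*9)
C(9) = 117.8 mg/L


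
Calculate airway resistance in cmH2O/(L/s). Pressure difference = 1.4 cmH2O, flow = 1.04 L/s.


R = dP / flow
R = 1.4 / 1.04
R = 1.346 cmH2O/(L/s)


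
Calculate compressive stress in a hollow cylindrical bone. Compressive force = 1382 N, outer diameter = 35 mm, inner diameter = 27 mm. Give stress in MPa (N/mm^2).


A = pi*(r_o^2 - r_i^2)
r_o = 17.5 mm, r_i = 13.5 mm
A = 389.557 mm^2
sigma = F/A = 1382 / 389.557
sigma = 3.548 MPa


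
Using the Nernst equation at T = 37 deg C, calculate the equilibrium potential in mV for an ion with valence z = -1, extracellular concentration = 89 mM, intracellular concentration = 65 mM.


E = (RT/(zF)) * ln(C_out/C_in)
T = 37 + 273.15 = 310.15 K
E = (8.314 * 310.15 / (-1 * 96485)) * ln(89/65)
E = -8.398 mV


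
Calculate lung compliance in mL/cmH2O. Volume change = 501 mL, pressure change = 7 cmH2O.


C = dV / dP
C = 501 / 7
C = 71.57 mL/cmH2O


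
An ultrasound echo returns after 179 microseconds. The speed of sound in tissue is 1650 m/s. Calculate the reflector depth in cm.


depth = c * t / 2
t = 179 us = 1.7900e-04 s
depth = 1650 * 1.7900e-04 / 2
depth = 0.147675 m = 14.7675 cm


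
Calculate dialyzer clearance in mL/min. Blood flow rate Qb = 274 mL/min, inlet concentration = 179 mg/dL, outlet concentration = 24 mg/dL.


K = Qb * (Cb_in - Cb_out) / Cb_in
K = 274 * (179 - 24) / 179
K = 237.3 mL/min


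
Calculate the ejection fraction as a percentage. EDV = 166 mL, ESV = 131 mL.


SV = EDV - ESV = 166 - 131 = 35 mL
EF = SV/EDV * 100 = 35/166 * 100
EF = 21.08%


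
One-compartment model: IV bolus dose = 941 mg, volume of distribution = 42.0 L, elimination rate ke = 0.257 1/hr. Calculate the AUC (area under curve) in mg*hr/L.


C0 = Dose/Vd = 941/42.0 = 22.4048 mg/L
AUC = C0/ke = 22.4048/0.257
AUC = 87.18 mg*hr/L


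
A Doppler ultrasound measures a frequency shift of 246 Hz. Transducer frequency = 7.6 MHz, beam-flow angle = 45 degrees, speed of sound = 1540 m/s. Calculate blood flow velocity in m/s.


v = fd * c / (2 * f0 * cos(theta))
v = 246 * 1540 / (2 * 7.6000e+06 * cos(45))
v = 0.03525 m/s


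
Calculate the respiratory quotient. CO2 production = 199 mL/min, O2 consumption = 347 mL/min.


RQ = VCO2 / VO2
RQ = 199 / 347
RQ = 0.5735


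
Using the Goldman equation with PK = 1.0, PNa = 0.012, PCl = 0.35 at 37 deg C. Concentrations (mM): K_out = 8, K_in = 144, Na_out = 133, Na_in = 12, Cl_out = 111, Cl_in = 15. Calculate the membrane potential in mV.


Vm = (RT/F)*ln((PK*Ko + PNa*Nao + PCl*Cli)/(PK*Ki + PNa*Nai + PCl*Clo))
Numer = 14.846, Denom = 182.994
Vm = -67.13 mV


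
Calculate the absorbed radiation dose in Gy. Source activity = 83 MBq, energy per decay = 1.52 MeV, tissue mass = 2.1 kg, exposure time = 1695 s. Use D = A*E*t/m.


A = 83 MBq = 8.3000e+07 Bq
E = 1.52 MeV = 2.43504e-13 J
D = A*E*t/m = 8.3000e+07*2.43504e-13*1695/2.1
D = 0.01631 Gy


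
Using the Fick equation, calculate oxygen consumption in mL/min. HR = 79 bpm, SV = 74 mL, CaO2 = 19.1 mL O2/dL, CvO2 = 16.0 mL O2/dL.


CO = HR*SV = 79*74/1000 = 5.846 L/min
a-v O2 diff = 19.1 - 16.0 = 3.1 mL/dL
VO2 = CO * (CaO2-CvO2) * 10 dL/L
VO2 = 5.846 * 3.1 * 10
VO2 = 181.2 mL/min


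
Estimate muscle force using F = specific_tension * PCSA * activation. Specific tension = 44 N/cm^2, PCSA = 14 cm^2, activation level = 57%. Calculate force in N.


F = sigma * PCSA * activation
F = 44 * 14 * 0.57
F = 351.1 N


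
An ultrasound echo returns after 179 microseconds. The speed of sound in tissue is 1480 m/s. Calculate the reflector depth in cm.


depth = c * t / 2
t = 179 us = 1.7900e-04 s
depth = 1480 * 1.7900e-04 / 2
depth = 0.13246 m = 13.246 cm


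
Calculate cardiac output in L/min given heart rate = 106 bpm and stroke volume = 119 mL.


CO = HR * SV
CO = 106 * 119 / 1000
CO = 12.61 L/min


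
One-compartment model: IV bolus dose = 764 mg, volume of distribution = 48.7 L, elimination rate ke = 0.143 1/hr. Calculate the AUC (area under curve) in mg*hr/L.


C0 = Dose/Vd = 764/48.7 = 15.6879 mg/L
AUC = C0/ke = 15.6879/0.143
AUC = 109.7 mg*hr/L


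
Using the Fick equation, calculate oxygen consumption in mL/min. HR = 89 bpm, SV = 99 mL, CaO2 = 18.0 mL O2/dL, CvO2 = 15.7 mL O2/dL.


CO = HR*SV = 89*99/1000 = 8.811 L/min
a-v O2 diff = 18.0 - 15.7 = 2.3 mL/dL
VO2 = CO * (CaO2-CvO2) * 10 dL/L
VO2 = 8.811 * 2.3 * 10
VO2 = 202.7 mL/min


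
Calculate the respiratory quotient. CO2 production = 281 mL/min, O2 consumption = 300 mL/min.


RQ = VCO2 / VO2
RQ = 281 / 300
RQ = 0.9367


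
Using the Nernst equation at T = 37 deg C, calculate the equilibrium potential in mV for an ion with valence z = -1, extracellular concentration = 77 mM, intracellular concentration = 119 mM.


E = (RT/(zF)) * ln(C_out/C_in)
T = 37 + 273.15 = 310.15 K
E = (8.314 * 310.15 / (-1 * 96485)) * ln(77/119)
E = 11.63 mV


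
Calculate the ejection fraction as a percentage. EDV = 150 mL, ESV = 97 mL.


SV = EDV - ESV = 150 - 97 = 53 mL
EF = SV/EDV * 100 = 53/150 * 100
EF = 35.33%


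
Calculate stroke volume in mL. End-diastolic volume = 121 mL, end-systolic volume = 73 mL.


SV = EDV - ESV
SV = 121 - 73
SV = 48 mL


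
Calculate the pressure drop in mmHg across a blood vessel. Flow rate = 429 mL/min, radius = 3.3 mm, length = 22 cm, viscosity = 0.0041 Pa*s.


dP = 8*mu*L*Q / (pi*r^4)
Q = 429 mL/min = 7.15e-06 m^3/s
dP = 138.483 Pa = 138.483 / 133.322 mmHg = 1.039 mmHg


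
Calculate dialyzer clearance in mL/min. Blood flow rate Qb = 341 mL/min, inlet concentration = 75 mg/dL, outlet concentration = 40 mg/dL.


K = Qb * (Cb_in - Cb_out) / Cb_in
K = 341 * (75 - 40) / 75
K = 159.1 mL/min


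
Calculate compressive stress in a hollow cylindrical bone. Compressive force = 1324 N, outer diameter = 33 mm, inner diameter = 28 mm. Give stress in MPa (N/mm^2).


A = pi*(r_o^2 - r_i^2)
r_o = 16.5 mm, r_i = 14 mm
A = 239.546 mm^2
sigma = F/A = 1324 / 239.546
sigma = 5.527 MPa


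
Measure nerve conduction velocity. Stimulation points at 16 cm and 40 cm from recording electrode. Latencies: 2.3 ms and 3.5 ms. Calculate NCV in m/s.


Distance = (40 - 16) / 100 = 0.24 m
dt = (3.5 - 2.3) / 1000 = 0.0012 s
NCV = dist / dt = 200 m/s


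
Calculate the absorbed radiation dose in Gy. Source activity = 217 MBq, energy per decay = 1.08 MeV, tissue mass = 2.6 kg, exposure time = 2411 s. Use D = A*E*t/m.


A = 217 MBq = 2.1700e+08 Bq
E = 1.08 MeV = 1.73016e-13 J
D = A*E*t/m = 2.1700e+08*1.73016e-13*2411/2.6
D = 0.03482 Gy


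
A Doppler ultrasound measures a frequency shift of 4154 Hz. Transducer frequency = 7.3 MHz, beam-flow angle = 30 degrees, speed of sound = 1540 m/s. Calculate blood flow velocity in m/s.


v = fd * c / (2 * f0 * cos(theta))
v = 4154 * 1540 / (2 * 7.3000e+06 * cos(30))
v = 0.5059 m/s


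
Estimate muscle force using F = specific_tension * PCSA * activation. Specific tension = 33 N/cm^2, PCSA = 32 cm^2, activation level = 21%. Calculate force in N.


F = sigma * PCSA * activation
F = 33 * 32 * 0.21
F = 221.8 N


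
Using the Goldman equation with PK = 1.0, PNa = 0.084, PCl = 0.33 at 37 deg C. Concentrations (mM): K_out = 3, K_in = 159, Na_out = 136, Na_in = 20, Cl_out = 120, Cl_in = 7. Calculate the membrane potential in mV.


Vm = (RT/F)*ln((PK*Ko + PNa*Nao + PCl*Cli)/(PK*Ki + PNa*Nai + PCl*Clo))
Numer = 16.734, Denom = 200.28
Vm = -66.34 mV


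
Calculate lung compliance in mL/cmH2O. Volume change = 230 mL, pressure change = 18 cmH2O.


C = dV / dP
C = 230 / 18
C = 12.78 mL/cmH2O


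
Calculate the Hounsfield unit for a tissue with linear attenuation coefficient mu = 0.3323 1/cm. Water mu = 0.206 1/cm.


HU = ((mu_tissue - mu_water) / mu_water) * 1000
HU = ((0.3323 - 0.206) / 0.206) * 1000
HU = 613.1


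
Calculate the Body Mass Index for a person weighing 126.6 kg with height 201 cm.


BMI = weight / height^2
height = 201 cm = 2.01 m
BMI = 126.6 / 2.01^2
BMI = 31.34 kg/m^2


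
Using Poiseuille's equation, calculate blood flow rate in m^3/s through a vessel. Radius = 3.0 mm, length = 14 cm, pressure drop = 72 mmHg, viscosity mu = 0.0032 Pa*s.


Q = pi*r^4*dP / (8*mu*L)
r = 0.003 m, L = 0.14 m
dP = 72 mmHg = 9599.184 Pa
Q = 6.8156e-04 m^3/s


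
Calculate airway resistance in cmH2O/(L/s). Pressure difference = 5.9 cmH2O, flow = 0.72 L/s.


R = dP / flow
R = 5.9 / 0.72
R = 8.194 cmH2O/(L/s)


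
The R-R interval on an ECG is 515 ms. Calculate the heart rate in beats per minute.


HR = 60 / RR_interval(s)
RR = 515 ms = 0.515 s
HR = 60 / 0.515 = 116.5 bpm


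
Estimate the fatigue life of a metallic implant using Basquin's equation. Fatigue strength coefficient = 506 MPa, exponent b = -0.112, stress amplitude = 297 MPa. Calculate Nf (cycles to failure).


sigma_a = sigma_f' * (2Nf)^b
2Nf = (sigma_a/sigma_f')^(1/b)
2Nf = (297/506)^(1/-0.112)
2Nf = 116.41755
Nf = 58.21


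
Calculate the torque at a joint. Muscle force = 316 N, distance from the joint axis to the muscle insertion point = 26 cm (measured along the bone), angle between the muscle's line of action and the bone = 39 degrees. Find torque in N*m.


Torque = F * d * sin(theta)   (moment arm = d*sin(theta))
d = 26 cm = 0.26 m
Torque = 316 * 0.26 * sin(39)
Torque = 51.7 N*m


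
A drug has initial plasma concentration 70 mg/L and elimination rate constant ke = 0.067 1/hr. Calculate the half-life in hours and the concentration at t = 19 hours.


t_half = ln(2) / ke = 0.693147 / 0.067 = 10.35 hr
C(t) = C0 * exp(-ke*t) = 70 * exp(-0.067*19)
C(19) = 19.6 mg/L


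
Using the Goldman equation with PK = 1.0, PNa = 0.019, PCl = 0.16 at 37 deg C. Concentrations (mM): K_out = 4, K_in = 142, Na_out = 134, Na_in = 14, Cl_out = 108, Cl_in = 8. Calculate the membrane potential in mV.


Vm = (RT/F)*ln((PK*Ko + PNa*Nao + PCl*Cli)/(PK*Ki + PNa*Nai + PCl*Clo))
Numer = 7.826, Denom = 159.546
Vm = -80.57 mV


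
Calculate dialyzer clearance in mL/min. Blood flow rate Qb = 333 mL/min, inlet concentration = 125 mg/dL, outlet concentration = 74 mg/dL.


K = Qb * (Cb_in - Cb_out) / Cb_in
K = 333 * (125 - 74) / 125
K = 135.9 mL/min


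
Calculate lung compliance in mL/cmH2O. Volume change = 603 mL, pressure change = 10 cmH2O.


C = dV / dP
C = 603 / 10
C = 60.3 mL/cmH2O


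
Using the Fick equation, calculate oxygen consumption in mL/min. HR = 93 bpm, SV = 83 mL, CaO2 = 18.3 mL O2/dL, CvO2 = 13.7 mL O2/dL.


CO = HR*SV = 93*83/1000 = 7.719 L/min
a-v O2 diff = 18.3 - 13.7 = 4.6 mL/dL
VO2 = CO * (CaO2-CvO2) * 10 dL/L
VO2 = 7.719 * 4.6 * 10
VO2 = 355.1 mL/min


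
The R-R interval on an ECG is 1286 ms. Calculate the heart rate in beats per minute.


HR = 60 / RR_interval(s)
RR = 1286 ms = 1.286 s
HR = 60 / 1.286 = 46.66 bpm


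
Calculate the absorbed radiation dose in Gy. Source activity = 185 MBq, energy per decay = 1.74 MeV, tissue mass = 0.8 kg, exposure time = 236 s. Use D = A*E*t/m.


A = 185 MBq = 1.8500e+08 Bq
E = 1.74 MeV = 2.78748e-13 J
D = A*E*t/m = 1.8500e+08*2.78748e-13*236/0.8
D = 0.01521 Gy


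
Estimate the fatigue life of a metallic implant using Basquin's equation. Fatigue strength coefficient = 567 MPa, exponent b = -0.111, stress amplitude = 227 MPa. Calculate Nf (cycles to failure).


sigma_a = sigma_f' * (2Nf)^b
2Nf = (sigma_a/sigma_f')^(1/b)
2Nf = (227/567)^(1/-0.111)
2Nf = 3815.895
Nf = 1908


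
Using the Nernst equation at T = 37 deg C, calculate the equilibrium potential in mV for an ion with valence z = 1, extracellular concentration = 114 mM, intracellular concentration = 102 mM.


E = (RT/(zF)) * ln(C_out/C_in)
T = 37 + 273.15 = 310.15 K
E = (8.314 * 310.15 / (1 * 96485)) * ln(114/102)
E = 2.973 mV


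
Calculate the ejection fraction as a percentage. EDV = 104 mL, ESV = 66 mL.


SV = EDV - ESV = 104 - 66 = 38 mL
EF = SV/EDV * 100 = 38/104 * 100
EF = 36.54%


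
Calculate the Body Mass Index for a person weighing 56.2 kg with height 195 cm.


BMI = weight / height^2
height = 195 cm = 1.95 m
BMI = 56.2 / 1.95^2
BMI = 14.78 kg/m^2


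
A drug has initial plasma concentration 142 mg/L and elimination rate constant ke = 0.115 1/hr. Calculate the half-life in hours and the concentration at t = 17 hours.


t_half = ln(2) / ke = 0.693147 / 0.115 = 6.027 hr
C(t) = C0 * exp(-ke*t) = 142 * exp(-0.115*17)
C(17) = 20.1 mg/L


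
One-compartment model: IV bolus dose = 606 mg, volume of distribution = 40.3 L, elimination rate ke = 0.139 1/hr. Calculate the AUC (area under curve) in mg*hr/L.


C0 = Dose/Vd = 606/40.3 = 15.0372 mg/L
AUC = C0/ke = 15.0372/0.139
AUC = 108.2 mg*hr/L


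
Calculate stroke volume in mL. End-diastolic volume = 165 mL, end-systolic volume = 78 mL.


SV = EDV - ESV
SV = 165 - 78
SV = 87 mL


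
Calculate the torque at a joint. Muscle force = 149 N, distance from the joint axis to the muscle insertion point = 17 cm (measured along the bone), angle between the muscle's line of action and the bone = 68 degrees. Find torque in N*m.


Torque = F * d * sin(theta)   (moment arm = d*sin(theta))
d = 17 cm = 0.17 m
Torque = 149 * 0.17 * sin(68)
Torque = 23.49 N*m


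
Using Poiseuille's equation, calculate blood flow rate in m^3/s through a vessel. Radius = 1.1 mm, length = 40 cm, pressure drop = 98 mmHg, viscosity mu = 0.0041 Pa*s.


Q = pi*r^4*dP / (8*mu*L)
r = 0.0011 m, L = 0.4 m
dP = 98 mmHg = 13065.556 Pa
Q = 4.5805e-06 m^3/s


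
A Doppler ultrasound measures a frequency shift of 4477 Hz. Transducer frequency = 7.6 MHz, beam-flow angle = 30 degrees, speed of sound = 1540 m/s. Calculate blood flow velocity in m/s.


v = fd * c / (2 * f0 * cos(theta))
v = 4477 * 1540 / (2 * 7.6000e+06 * cos(30))
v = 0.5238 m/s


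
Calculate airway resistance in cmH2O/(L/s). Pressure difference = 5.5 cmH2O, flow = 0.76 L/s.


R = dP / flow
R = 5.5 / 0.76
R = 7.237 cmH2O/(L/s)


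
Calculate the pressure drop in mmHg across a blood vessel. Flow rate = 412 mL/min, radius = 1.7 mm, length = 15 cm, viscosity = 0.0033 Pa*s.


dP = 8*mu*L*Q / (pi*r^4)
Q = 412 mL/min = 6.86667e-06 m^3/s
dP = 1036.32 Pa = 1036.32 / 133.322 mmHg = 7.773 mmHg


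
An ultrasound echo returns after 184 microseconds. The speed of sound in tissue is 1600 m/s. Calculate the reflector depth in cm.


depth = c * t / 2
t = 184 us = 1.8400e-04 s
depth = 1600 * 1.8400e-04 / 2
depth = 0.1472 m = 14.72 cm


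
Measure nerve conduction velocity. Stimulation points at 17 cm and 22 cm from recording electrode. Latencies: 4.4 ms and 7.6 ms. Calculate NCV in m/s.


Distance = (22 - 17) / 100 = 0.05 m
dt = (7.6 - 4.4) / 1000 = 0.0032 s
NCV = dist / dt = 15.63 m/s
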